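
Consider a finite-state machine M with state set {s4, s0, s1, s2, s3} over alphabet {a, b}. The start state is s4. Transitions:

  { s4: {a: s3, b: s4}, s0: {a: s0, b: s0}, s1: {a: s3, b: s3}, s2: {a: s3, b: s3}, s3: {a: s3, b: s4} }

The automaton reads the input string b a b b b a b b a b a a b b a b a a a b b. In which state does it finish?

start at s4
read 'b': s4 → s4
read 'a': s4 → s3
read 'b': s3 → s4
read 'b': s4 → s4
read 'b': s4 → s4
read 'a': s4 → s3
read 'b': s3 → s4
read 'b': s4 → s4
read 'a': s4 → s3
read 'b': s3 → s4
read 'a': s4 → s3
read 'a': s3 → s3
read 'b': s3 → s4
read 'b': s4 → s4
read 'a': s4 → s3
read 'b': s3 → s4
read 'a': s4 → s3
read 'a': s3 → s3
read 'a': s3 → s3
read 'b': s3 → s4
read 'b': s4 → s4

s4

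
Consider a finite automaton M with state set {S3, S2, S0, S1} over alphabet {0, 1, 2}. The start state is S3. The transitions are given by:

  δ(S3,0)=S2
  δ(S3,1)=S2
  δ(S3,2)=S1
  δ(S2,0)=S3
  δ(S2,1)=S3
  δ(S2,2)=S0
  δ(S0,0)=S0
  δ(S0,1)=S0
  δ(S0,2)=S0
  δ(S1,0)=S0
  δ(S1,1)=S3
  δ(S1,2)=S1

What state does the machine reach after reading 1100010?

S2

start at S3
read '1': S3 → S2
read '1': S2 → S3
read '0': S3 → S2
read '0': S2 → S3
read '0': S3 → S2
read '1': S2 → S3
read '0': S3 → S2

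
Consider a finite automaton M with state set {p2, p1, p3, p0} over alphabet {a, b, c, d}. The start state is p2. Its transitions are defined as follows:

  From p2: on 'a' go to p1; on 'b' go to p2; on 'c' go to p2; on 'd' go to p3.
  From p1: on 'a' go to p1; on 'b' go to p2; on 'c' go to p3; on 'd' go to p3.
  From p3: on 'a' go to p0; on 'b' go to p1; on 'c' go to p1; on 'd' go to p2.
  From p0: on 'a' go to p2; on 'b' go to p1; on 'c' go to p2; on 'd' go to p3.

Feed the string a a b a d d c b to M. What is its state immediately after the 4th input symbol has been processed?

p2 → p1 → p1 → p2 → p1
After 4 symbols: p1.

p1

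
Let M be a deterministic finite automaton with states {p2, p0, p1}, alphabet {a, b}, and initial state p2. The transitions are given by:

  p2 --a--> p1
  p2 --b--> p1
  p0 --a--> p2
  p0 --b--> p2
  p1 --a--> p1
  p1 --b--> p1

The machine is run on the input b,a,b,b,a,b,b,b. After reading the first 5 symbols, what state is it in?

start at p2
read 'b': p2 → p1
read 'a': p1 → p1
read 'b': p1 → p1
read 'b': p1 → p1
read 'a': p1 → p1
After 5 symbols: p1.

p1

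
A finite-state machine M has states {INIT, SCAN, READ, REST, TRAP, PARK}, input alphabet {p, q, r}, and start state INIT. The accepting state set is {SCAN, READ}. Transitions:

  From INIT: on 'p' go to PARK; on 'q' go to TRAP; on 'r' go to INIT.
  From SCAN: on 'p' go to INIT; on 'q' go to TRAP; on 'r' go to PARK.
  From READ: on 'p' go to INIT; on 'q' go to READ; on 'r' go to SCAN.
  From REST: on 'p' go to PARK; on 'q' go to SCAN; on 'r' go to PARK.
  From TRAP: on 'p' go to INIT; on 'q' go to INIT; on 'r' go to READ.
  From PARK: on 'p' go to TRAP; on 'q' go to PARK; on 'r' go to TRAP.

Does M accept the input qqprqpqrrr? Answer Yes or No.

INIT → TRAP → INIT → PARK → TRAP → INIT → PARK → PARK → TRAP → READ → SCAN
End state SCAN is accepting.

Yes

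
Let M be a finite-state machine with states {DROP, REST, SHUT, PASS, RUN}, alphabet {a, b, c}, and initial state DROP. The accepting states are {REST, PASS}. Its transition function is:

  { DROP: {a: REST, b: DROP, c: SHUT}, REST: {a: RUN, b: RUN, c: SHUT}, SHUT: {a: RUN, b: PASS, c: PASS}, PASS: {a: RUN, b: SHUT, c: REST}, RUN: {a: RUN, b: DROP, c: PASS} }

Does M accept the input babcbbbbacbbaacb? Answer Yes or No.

No

DROP → DROP → REST → RUN → PASS → SHUT → PASS → SHUT → PASS → RUN → PASS → SHUT → PASS → RUN → RUN → PASS → SHUT
End state SHUT is not accepting.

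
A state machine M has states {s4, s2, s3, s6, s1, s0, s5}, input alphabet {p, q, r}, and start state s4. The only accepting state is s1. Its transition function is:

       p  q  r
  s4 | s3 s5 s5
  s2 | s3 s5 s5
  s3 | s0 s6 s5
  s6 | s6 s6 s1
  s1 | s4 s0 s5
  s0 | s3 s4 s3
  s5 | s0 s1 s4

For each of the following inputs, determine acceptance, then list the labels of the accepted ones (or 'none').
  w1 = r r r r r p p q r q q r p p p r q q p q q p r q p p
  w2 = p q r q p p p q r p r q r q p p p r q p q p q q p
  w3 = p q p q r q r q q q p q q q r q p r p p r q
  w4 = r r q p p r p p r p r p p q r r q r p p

w3

w1: s4 → s5 → s4 → s5 → s4 → s5 → s0 → s3 → s6 → s1 → s0 → s4 → s5 → s0 → s3 → s0 → s3 → s6 → s6 → s6 → s6 → s6 → s6 → s1 → s0 → s3 → s0  → end s0, rejected
w2: s4 → s3 → s6 → s1 → s0 → s3 → s0 → s3 → s6 → s1 → s4 → s5 → s1 → s5 → s1 → s4 → s3 → s0 → s3 → s6 → s6 → s6 → s6 → s6 → s6 → s6  → end s6, rejected
w3: s4 → s3 → s6 → s6 → s6 → s1 → s0 → s3 → s6 → s6 → s6 → s6 → s6 → s6 → s6 → s1 → s0 → s3 → s5 → s0 → s3 → s5 → s1  → end s1, accepted
w4: s4 → s5 → s4 → s5 → s0 → s3 → s5 → s0 → s3 → s5 → s0 → s3 → s0 → s3 → s6 → s1 → s5 → s1 → s5 → s0 → s3  → end s3, rejected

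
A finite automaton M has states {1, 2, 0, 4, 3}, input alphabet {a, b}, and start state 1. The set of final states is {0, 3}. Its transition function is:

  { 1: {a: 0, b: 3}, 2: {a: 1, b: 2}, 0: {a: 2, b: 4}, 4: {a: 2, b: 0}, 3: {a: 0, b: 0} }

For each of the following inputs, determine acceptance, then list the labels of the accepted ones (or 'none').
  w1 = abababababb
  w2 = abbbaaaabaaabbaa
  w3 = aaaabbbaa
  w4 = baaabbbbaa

w1: Trace: 1 -a-> 0 -b-> 4 -a-> 2 -b-> 2 -a-> 1 -b-> 3 -a-> 0 -b-> 4 -a-> 2 -b-> 2 -b-> 2  → end 2, rejected
w2: Trace: 1 -a-> 0 -b-> 4 -b-> 0 -b-> 4 -a-> 2 -a-> 1 -a-> 0 -a-> 2 -b-> 2 -a-> 1 -a-> 0 -a-> 2 -b-> 2 -b-> 2 -a-> 1 -a-> 0  → end 0, accepted
w3: Trace: 1 -a-> 0 -a-> 2 -a-> 1 -a-> 0 -b-> 4 -b-> 0 -b-> 4 -a-> 2 -a-> 1  → end 1, rejected
w4: Trace: 1 -b-> 3 -a-> 0 -a-> 2 -a-> 1 -b-> 3 -b-> 0 -b-> 4 -b-> 0 -a-> 2 -a-> 1  → end 1, rejected

w2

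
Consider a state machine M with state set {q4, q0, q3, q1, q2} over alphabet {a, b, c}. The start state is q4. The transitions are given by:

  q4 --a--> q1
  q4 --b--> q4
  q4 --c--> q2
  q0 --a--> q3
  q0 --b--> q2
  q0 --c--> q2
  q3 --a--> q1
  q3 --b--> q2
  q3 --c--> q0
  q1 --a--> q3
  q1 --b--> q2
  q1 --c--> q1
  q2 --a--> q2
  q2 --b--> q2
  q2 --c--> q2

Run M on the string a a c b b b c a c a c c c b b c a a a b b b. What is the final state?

start at q4
read 'a': q4 → q1
read 'a': q1 → q3
read 'c': q3 → q0
read 'b': q0 → q2
read 'b': q2 → q2
read 'b': q2 → q2
read 'c': q2 → q2
read 'a': q2 → q2
read 'c': q2 → q2
read 'a': q2 → q2
read 'c': q2 → q2
read 'c': q2 → q2
read 'c': q2 → q2
read 'b': q2 → q2
read 'b': q2 → q2
read 'c': q2 → q2
read 'a': q2 → q2
read 'a': q2 → q2
read 'a': q2 → q2
read 'b': q2 → q2
read 'b': q2 → q2
read 'b': q2 → q2

q2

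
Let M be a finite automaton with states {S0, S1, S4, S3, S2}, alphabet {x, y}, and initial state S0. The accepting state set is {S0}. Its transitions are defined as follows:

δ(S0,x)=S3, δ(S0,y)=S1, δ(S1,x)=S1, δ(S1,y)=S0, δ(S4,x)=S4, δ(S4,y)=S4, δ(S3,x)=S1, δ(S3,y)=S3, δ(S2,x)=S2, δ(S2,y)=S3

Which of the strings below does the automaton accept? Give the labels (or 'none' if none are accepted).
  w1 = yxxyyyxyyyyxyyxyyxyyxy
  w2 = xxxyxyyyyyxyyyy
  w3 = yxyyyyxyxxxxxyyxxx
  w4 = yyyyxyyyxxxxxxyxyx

w1

w1:
  start at S0
  read 'y': S0 → S1
  read 'x': S1 → S1
  read 'x': S1 → S1
  read 'y': S1 → S0
  read 'y': S0 → S1
  read 'y': S1 → S0
  read 'x': S0 → S3
  read 'y': S3 → S3
  read 'y': S3 → S3
  read 'y': S3 → S3
  read 'y': S3 → S3
  read 'x': S3 → S1
  read 'y': S1 → S0
  read 'y': S0 → S1
  read 'x': S1 → S1
  read 'y': S1 → S0
  read 'y': S0 → S1
  read 'x': S1 → S1
  read 'y': S1 → S0
  read 'y': S0 → S1
  read 'x': S1 → S1
  read 'y': S1 → S0
  end S0, accepted
w2:
  start at S0
  read 'x': S0 → S3
  read 'x': S3 → S1
  read 'x': S1 → S1
  read 'y': S1 → S0
  read 'x': S0 → S3
  read 'y': S3 → S3
  read 'y': S3 → S3
  read 'y': S3 → S3
  read 'y': S3 → S3
  read 'y': S3 → S3
  read 'x': S3 → S1
  read 'y': S1 → S0
  read 'y': S0 → S1
  read 'y': S1 → S0
  read 'y': S0 → S1
  end S1, rejected
w3:
  start at S0
  read 'y': S0 → S1
  read 'x': S1 → S1
  read 'y': S1 → S0
  read 'y': S0 → S1
  read 'y': S1 → S0
  read 'y': S0 → S1
  read 'x': S1 → S1
  read 'y': S1 → S0
  read 'x': S0 → S3
  read 'x': S3 → S1
  read 'x': S1 → S1
  read 'x': S1 → S1
  read 'x': S1 → S1
  read 'y': S1 → S0
  read 'y': S0 → S1
  read 'x': S1 → S1
  read 'x': S1 → S1
  read 'x': S1 → S1
  end S1, rejected
w4:
  start at S0
  read 'y': S0 → S1
  read 'y': S1 → S0
  read 'y': S0 → S1
  read 'y': S1 → S0
  read 'x': S0 → S3
  read 'y': S3 → S3
  read 'y': S3 → S3
  read 'y': S3 → S3
  read 'x': S3 → S1
  read 'x': S1 → S1
  read 'x': S1 → S1
  read 'x': S1 → S1
  read 'x': S1 → S1
  read 'x': S1 → S1
  read 'y': S1 → S0
  read 'x': S0 → S3
  read 'y': S3 → S3
  read 'x': S3 → S1
  end S1, rejected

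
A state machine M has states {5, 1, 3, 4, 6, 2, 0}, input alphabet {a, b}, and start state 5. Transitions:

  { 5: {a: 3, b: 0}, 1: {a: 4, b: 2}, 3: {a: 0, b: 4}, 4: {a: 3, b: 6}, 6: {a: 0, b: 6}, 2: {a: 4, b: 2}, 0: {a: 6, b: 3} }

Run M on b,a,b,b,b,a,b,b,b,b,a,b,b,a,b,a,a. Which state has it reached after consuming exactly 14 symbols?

5 → 0 → 6 → 6 → 6 → 6 → 0 → 3 → 4 → 6 → 6 → 0 → 3 → 4 → 3
After 14 symbols: 3.

3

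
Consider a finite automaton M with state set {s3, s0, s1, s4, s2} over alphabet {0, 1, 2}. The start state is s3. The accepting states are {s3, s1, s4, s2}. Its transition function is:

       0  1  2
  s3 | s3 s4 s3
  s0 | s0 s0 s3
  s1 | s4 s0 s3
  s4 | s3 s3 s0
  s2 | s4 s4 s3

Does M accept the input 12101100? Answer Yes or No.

No

start at s3
read '1': s3 → s4
read '2': s4 → s0
read '1': s0 → s0
read '0': s0 → s0
read '1': s0 → s0
read '1': s0 → s0
read '0': s0 → s0
read '0': s0 → s0
End state s0 is not accepting.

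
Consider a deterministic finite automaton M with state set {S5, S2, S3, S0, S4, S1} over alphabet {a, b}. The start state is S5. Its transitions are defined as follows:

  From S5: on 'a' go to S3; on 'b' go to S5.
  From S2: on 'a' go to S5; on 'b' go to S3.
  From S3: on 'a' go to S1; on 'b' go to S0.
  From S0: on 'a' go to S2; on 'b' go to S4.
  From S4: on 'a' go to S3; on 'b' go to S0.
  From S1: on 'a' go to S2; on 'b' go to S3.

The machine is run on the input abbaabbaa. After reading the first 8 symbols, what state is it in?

start at S5
read 'a': S5 → S3
read 'b': S3 → S0
read 'b': S0 → S4
read 'a': S4 → S3
read 'a': S3 → S1
read 'b': S1 → S3
read 'b': S3 → S0
read 'a': S0 → S2
After 8 symbols: S2.

S2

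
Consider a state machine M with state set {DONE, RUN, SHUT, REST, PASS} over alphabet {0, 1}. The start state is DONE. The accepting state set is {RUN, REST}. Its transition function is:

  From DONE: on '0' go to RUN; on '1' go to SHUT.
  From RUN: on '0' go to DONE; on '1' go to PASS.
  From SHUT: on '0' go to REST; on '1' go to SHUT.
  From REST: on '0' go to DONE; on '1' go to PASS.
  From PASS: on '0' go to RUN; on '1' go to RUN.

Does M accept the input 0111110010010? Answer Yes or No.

DONE → RUN → PASS → RUN → PASS → RUN → PASS → RUN → DONE → SHUT → REST → DONE → SHUT → REST
End state REST is accepting.

Yes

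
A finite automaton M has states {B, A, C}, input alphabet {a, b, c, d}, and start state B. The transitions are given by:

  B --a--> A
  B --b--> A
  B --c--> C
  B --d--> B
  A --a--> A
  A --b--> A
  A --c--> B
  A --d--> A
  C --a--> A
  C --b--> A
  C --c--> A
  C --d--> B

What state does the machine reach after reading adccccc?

start at B
read 'a': B → A
read 'd': A → A
read 'c': A → B
read 'c': B → C
read 'c': C → A
read 'c': A → B
read 'c': B → C

C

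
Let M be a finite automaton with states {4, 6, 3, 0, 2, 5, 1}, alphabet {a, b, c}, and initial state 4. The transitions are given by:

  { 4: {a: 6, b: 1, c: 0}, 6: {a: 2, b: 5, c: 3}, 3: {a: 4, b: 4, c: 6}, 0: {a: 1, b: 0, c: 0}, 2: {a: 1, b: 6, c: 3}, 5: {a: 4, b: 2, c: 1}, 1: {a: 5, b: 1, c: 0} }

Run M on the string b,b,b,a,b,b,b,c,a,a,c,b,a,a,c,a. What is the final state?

Trace: 4 -b-> 1 -b-> 1 -b-> 1 -a-> 5 -b-> 2 -b-> 6 -b-> 5 -c-> 1 -a-> 5 -a-> 4 -c-> 0 -b-> 0 -a-> 1 -a-> 5 -c-> 1 -a-> 5

5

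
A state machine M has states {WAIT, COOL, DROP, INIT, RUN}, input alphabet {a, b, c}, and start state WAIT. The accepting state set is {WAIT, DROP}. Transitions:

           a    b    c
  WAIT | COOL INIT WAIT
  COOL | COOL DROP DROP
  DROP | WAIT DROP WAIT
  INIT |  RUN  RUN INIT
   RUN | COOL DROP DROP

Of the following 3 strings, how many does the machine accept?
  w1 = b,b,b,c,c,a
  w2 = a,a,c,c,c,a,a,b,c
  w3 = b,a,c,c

2

w1: WAIT → INIT → RUN → DROP → WAIT → WAIT → COOL  → end COOL, rejected
w2: WAIT → COOL → COOL → DROP → WAIT → WAIT → COOL → COOL → DROP → WAIT  → end WAIT, accepted
w3: WAIT → INIT → RUN → DROP → WAIT  → end WAIT, accepted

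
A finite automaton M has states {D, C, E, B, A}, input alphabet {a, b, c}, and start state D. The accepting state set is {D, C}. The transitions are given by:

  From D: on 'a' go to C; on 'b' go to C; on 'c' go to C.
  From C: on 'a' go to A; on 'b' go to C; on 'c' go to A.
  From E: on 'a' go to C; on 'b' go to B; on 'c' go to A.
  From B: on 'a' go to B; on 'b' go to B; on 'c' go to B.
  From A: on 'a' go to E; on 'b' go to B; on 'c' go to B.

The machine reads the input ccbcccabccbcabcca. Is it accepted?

No

start at D
read 'c': D → C
read 'c': C → A
read 'b': A → B
read 'c': B → B
read 'c': B → B
read 'c': B → B
read 'a': B → B
read 'b': B → B
read 'c': B → B
read 'c': B → B
read 'b': B → B
read 'c': B → B
read 'a': B → B
read 'b': B → B
read 'c': B → B
read 'c': B → B
read 'a': B → B
End state B is not accepting.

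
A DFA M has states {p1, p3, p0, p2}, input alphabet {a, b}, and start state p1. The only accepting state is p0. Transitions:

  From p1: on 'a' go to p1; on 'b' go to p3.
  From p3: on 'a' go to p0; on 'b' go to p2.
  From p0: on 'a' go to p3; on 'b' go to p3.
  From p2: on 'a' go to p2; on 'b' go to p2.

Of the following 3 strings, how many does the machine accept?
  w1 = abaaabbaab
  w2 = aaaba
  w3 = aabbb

w1:
  start at p1
  read 'a': p1 → p1
  read 'b': p1 → p3
  read 'a': p3 → p0
  read 'a': p0 → p3
  read 'a': p3 → p0
  read 'b': p0 → p3
  read 'b': p3 → p2
  read 'a': p2 → p2
  read 'a': p2 → p2
  read 'b': p2 → p2
  end p2, rejected
w2:
  start at p1
  read 'a': p1 → p1
  read 'a': p1 → p1
  read 'a': p1 → p1
  read 'b': p1 → p3
  read 'a': p3 → p0
  end p0, accepted
w3:
  start at p1
  read 'a': p1 → p1
  read 'a': p1 → p1
  read 'b': p1 → p3
  read 'b': p3 → p2
  read 'b': p2 → p2
  end p2, rejected

1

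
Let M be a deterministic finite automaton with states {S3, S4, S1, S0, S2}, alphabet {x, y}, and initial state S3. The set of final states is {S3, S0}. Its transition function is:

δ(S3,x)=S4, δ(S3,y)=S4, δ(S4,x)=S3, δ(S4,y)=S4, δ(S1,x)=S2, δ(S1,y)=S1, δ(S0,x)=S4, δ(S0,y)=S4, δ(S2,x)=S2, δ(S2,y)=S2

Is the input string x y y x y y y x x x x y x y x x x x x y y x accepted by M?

start at S3
read 'x': S3 → S4
read 'y': S4 → S4
read 'y': S4 → S4
read 'x': S4 → S3
read 'y': S3 → S4
read 'y': S4 → S4
read 'y': S4 → S4
read 'x': S4 → S3
read 'x': S3 → S4
read 'x': S4 → S3
read 'x': S3 → S4
read 'y': S4 → S4
read 'x': S4 → S3
read 'y': S3 → S4
read 'x': S4 → S3
read 'x': S3 → S4
read 'x': S4 → S3
read 'x': S3 → S4
read 'x': S4 → S3
read 'y': S3 → S4
read 'y': S4 → S4
read 'x': S4 → S3
End state S3 is accepting.

Yes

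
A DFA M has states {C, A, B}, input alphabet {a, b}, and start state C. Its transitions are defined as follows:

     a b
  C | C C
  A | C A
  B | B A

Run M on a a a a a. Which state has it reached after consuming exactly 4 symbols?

C

Trace: C -a-> C -a-> C -a-> C -a-> C
After 4 symbols: C.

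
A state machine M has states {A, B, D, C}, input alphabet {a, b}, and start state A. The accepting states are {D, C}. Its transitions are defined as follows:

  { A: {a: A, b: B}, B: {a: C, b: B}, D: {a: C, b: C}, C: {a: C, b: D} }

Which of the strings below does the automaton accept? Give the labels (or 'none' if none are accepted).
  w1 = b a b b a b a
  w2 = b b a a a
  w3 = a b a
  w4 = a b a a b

w1: Trace: A -b-> B -a-> C -b-> D -b-> C -a-> C -b-> D -a-> C  → end C, accepted
w2: Trace: A -b-> B -b-> B -a-> C -a-> C -a-> C  → end C, accepted
w3: Trace: A -a-> A -b-> B -a-> C  → end C, accepted
w4: Trace: A -a-> A -b-> B -a-> C -a-> C -b-> D  → end D, accepted

w1, w2, w3, w4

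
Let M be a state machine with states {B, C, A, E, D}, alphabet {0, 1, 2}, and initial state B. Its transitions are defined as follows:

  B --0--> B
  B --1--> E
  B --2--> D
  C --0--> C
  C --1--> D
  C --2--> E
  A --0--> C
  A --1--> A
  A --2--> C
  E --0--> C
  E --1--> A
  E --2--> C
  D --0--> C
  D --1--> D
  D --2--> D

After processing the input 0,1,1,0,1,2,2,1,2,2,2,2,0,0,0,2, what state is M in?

E

Trace: B -0-> B -1-> E -1-> A -0-> C -1-> D -2-> D -2-> D -1-> D -2-> D -2-> D -2-> D -2-> D -0-> C -0-> C -0-> C -2-> E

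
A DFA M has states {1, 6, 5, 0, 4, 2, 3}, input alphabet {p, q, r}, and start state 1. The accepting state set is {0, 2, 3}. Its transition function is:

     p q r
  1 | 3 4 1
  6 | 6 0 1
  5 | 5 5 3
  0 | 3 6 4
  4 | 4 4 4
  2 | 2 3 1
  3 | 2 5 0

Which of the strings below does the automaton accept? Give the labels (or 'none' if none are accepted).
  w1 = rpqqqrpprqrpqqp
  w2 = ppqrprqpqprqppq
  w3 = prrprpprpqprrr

w2

w1: Trace: 1 -r-> 1 -p-> 3 -q-> 5 -q-> 5 -q-> 5 -r-> 3 -p-> 2 -p-> 2 -r-> 1 -q-> 4 -r-> 4 -p-> 4 -q-> 4 -q-> 4 -p-> 4  → end 4, rejected
w2: Trace: 1 -p-> 3 -p-> 2 -q-> 3 -r-> 0 -p-> 3 -r-> 0 -q-> 6 -p-> 6 -q-> 0 -p-> 3 -r-> 0 -q-> 6 -p-> 6 -p-> 6 -q-> 0  → end 0, accepted
w3: Trace: 1 -p-> 3 -r-> 0 -r-> 4 -p-> 4 -r-> 4 -p-> 4 -p-> 4 -r-> 4 -p-> 4 -q-> 4 -p-> 4 -r-> 4 -r-> 4 -r-> 4  → end 4, rejected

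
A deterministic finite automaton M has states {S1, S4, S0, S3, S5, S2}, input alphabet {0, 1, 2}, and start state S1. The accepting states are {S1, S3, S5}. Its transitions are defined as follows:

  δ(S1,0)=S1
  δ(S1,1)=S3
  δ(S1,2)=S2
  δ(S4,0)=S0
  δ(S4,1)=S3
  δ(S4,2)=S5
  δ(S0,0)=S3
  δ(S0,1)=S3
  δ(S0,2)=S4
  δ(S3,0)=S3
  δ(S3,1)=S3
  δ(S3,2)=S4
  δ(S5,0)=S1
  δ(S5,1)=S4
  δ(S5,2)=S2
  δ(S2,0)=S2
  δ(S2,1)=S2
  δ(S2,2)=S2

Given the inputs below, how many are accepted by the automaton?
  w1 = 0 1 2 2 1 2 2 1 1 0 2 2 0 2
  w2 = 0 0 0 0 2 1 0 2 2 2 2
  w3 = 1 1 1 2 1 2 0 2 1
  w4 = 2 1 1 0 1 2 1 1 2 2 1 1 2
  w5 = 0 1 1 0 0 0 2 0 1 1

w1: S1 → S1 → S3 → S4 → S5 → S4 → S5 → S2 → S2 → S2 → S2 → S2 → S2 → S2 → S2  → end S2, rejected
w2: S1 → S1 → S1 → S1 → S1 → S2 → S2 → S2 → S2 → S2 → S2 → S2  → end S2, rejected
w3: S1 → S3 → S3 → S3 → S4 → S3 → S4 → S0 → S4 → S3  → end S3, accepted
w4: S1 → S2 → S2 → S2 → S2 → S2 → S2 → S2 → S2 → S2 → S2 → S2 → S2 → S2  → end S2, rejected
w5: S1 → S1 → S3 → S3 → S3 → S3 → S3 → S4 → S0 → S3 → S3  → end S3, accepted

2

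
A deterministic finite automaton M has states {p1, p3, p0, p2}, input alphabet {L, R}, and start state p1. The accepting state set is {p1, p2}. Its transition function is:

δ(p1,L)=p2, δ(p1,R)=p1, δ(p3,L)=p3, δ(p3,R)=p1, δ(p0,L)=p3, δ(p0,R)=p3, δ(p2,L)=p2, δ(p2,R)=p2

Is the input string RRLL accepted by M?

Yes

p1 → p1 → p1 → p2 → p2
End state p2 is accepting.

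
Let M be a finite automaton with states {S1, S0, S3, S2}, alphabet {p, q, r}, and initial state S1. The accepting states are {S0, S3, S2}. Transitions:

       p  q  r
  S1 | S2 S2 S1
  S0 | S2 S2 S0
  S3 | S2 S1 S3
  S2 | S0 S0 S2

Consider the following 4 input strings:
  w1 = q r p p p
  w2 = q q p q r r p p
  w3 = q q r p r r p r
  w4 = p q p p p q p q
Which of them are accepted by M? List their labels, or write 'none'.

w1: S1 → S2 → S2 → S0 → S2 → S0  → end S0, accepted
w2: S1 → S2 → S0 → S2 → S0 → S0 → S0 → S2 → S0  → end S0, accepted
w3: S1 → S2 → S0 → S0 → S2 → S2 → S2 → S0 → S0  → end S0, accepted
w4: S1 → S2 → S0 → S2 → S0 → S2 → S0 → S2 → S0  → end S0, accepted

w1, w2, w3, w4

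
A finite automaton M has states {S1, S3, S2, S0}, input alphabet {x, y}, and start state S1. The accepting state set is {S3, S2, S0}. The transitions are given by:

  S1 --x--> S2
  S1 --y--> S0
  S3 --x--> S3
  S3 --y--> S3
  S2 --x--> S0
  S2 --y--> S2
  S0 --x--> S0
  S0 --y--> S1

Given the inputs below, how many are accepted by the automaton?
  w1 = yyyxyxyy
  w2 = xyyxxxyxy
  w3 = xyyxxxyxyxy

2

w1: S1 → S0 → S1 → S0 → S0 → S1 → S2 → S2 → S2  → end S2, accepted
w2: S1 → S2 → S2 → S2 → S0 → S0 → S0 → S1 → S2 → S2  → end S2, accepted
w3: S1 → S2 → S2 → S2 → S0 → S0 → S0 → S1 → S2 → S2 → S0 → S1  → end S1, rejected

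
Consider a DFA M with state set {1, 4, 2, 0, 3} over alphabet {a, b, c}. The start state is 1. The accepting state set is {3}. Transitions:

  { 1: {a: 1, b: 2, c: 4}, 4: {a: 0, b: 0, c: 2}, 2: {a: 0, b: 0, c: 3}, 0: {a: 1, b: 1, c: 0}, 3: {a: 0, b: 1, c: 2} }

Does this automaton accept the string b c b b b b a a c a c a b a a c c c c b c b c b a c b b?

1 → 2 → 3 → 1 → 2 → 0 → 1 → 1 → 1 → 4 → 0 → 0 → 1 → 2 → 0 → 1 → 4 → 2 → 3 → 2 → 0 → 0 → 1 → 4 → 0 → 1 → 4 → 0 → 1
End state 1 is not accepting.

No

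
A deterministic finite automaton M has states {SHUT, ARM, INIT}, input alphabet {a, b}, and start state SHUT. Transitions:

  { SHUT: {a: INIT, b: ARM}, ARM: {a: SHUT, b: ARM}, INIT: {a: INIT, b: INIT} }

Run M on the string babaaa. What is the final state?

Trace: SHUT -b-> ARM -a-> SHUT -b-> ARM -a-> SHUT -a-> INIT -a-> INIT

INIT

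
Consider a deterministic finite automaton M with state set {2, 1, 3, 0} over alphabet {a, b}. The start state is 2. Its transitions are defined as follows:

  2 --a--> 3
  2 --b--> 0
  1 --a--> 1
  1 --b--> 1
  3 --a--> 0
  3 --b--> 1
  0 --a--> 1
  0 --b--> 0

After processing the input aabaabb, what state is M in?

1

2 → 3 → 0 → 0 → 1 → 1 → 1 → 1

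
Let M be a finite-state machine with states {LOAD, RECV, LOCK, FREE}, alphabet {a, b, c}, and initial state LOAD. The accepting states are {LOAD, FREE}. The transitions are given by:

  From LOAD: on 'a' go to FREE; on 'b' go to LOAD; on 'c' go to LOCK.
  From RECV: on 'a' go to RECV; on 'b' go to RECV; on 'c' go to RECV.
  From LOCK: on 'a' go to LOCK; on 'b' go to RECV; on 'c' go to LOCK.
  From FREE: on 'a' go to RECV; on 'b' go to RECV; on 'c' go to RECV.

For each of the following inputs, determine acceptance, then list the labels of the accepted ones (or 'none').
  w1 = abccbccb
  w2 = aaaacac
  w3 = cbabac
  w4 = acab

w1: Trace: LOAD -a-> FREE -b-> RECV -c-> RECV -c-> RECV -b-> RECV -c-> RECV -c-> RECV -b-> RECV  → end RECV, rejected
w2: Trace: LOAD -a-> FREE -a-> RECV -a-> RECV -a-> RECV -c-> RECV -a-> RECV -c-> RECV  → end RECV, rejected
w3: Trace: LOAD -c-> LOCK -b-> RECV -a-> RECV -b-> RECV -a-> RECV -c-> RECV  → end RECV, rejected
w4: Trace: LOAD -a-> FREE -c-> RECV -a-> RECV -b-> RECV  → end RECV, rejected

none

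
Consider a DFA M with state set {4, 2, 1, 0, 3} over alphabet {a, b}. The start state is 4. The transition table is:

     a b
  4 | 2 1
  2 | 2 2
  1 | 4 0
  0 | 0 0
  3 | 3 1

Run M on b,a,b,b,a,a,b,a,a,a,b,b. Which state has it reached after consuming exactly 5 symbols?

0

Trace: 4 -b-> 1 -a-> 4 -b-> 1 -b-> 0 -a-> 0
After 5 symbols: 0.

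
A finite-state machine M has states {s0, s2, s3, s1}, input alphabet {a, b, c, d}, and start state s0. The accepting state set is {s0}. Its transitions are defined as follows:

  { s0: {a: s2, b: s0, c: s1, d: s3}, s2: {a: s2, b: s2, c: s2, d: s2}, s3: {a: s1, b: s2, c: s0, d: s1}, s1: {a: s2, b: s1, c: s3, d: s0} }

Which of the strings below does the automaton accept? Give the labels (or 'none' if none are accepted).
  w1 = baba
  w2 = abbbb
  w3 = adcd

w1:
  start at s0
  read 'b': s0 → s0
  read 'a': s0 → s2
  read 'b': s2 → s2
  read 'a': s2 → s2
  end s2, rejected
w2:
  start at s0
  read 'a': s0 → s2
  read 'b': s2 → s2
  read 'b': s2 → s2
  read 'b': s2 → s2
  read 'b': s2 → s2
  end s2, rejected
w3:
  start at s0
  read 'a': s0 → s2
  read 'd': s2 → s2
  read 'c': s2 → s2
  read 'd': s2 → s2
  end s2, rejected

none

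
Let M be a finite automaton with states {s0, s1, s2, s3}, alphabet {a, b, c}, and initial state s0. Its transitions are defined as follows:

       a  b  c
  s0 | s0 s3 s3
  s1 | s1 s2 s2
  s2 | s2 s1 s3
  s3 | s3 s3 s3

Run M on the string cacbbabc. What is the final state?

Trace: s0 -c-> s3 -a-> s3 -c-> s3 -b-> s3 -b-> s3 -a-> s3 -b-> s3 -c-> s3

s3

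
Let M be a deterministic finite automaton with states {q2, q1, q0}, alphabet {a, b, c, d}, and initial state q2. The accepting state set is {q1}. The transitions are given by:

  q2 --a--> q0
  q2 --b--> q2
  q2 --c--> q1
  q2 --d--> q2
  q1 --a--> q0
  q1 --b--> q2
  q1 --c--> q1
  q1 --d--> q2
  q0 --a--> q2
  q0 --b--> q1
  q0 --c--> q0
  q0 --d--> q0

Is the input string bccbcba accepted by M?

No

start at q2
read 'b': q2 → q2
read 'c': q2 → q1
read 'c': q1 → q1
read 'b': q1 → q2
read 'c': q2 → q1
read 'b': q1 → q2
read 'a': q2 → q0
End state q0 is not accepting.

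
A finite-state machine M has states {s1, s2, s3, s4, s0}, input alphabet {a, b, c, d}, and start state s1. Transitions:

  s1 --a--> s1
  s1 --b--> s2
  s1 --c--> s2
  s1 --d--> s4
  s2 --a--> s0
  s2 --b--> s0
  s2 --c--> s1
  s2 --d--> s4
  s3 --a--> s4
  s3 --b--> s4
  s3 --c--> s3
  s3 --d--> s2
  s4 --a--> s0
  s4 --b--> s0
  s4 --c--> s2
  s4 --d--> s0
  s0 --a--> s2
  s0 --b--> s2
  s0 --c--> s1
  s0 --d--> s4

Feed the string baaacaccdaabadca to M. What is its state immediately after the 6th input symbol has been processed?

s1

Trace: s1 -b-> s2 -a-> s0 -a-> s2 -a-> s0 -c-> s1 -a-> s1
After 6 symbols: s1.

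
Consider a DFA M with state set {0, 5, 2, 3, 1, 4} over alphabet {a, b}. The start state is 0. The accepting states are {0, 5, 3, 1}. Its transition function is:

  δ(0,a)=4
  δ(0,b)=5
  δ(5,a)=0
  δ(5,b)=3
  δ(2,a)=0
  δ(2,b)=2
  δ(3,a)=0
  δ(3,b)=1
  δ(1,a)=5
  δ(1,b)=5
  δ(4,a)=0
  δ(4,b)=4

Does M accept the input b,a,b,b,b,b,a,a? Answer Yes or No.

No

Trace: 0 -b-> 5 -a-> 0 -b-> 5 -b-> 3 -b-> 1 -b-> 5 -a-> 0 -a-> 4
End state 4 is not accepting.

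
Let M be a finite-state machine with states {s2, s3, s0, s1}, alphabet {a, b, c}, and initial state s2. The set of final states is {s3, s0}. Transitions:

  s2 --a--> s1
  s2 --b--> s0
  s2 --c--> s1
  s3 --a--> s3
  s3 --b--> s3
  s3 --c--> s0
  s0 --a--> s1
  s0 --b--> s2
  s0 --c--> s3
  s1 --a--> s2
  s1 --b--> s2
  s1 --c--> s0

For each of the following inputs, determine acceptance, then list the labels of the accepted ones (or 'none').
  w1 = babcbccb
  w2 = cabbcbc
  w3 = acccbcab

w3

w1:
  start at s2
  read 'b': s2 → s0
  read 'a': s0 → s1
  read 'b': s1 → s2
  read 'c': s2 → s1
  read 'b': s1 → s2
  read 'c': s2 → s1
  read 'c': s1 → s0
  read 'b': s0 → s2
  end s2, rejected
w2:
  start at s2
  read 'c': s2 → s1
  read 'a': s1 → s2
  read 'b': s2 → s0
  read 'b': s0 → s2
  read 'c': s2 → s1
  read 'b': s1 → s2
  read 'c': s2 → s1
  end s1, rejected
w3:
  start at s2
  read 'a': s2 → s1
  read 'c': s1 → s0
  read 'c': s0 → s3
  read 'c': s3 → s0
  read 'b': s0 → s2
  read 'c': s2 → s1
  read 'a': s1 → s2
  read 'b': s2 → s0
  end s0, accepted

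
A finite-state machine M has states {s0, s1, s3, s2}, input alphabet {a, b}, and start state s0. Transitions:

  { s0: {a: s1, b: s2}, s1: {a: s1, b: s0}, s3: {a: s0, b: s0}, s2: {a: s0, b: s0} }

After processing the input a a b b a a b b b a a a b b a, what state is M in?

s0

Trace: s0 -a-> s1 -a-> s1 -b-> s0 -b-> s2 -a-> s0 -a-> s1 -b-> s0 -b-> s2 -b-> s0 -a-> s1 -a-> s1 -a-> s1 -b-> s0 -b-> s2 -a-> s0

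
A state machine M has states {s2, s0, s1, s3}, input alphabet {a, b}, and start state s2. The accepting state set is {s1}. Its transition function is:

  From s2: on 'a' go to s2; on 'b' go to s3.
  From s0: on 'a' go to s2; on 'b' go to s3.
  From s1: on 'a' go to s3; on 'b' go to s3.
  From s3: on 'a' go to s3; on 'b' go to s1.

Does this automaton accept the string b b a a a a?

start at s2
read 'b': s2 → s3
read 'b': s3 → s1
read 'a': s1 → s3
read 'a': s3 → s3
read 'a': s3 → s3
read 'a': s3 → s3
End state s3 is not accepting.

No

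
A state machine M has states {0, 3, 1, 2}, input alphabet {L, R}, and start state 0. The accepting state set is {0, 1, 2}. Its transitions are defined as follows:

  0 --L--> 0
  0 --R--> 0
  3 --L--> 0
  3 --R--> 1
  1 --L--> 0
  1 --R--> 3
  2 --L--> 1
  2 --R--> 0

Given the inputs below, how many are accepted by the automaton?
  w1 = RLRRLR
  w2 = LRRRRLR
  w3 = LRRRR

w1: 0 → 0 → 0 → 0 → 0 → 0 → 0  → end 0, accepted
w2: 0 → 0 → 0 → 0 → 0 → 0 → 0 → 0  → end 0, accepted
w3: 0 → 0 → 0 → 0 → 0 → 0  → end 0, accepted

3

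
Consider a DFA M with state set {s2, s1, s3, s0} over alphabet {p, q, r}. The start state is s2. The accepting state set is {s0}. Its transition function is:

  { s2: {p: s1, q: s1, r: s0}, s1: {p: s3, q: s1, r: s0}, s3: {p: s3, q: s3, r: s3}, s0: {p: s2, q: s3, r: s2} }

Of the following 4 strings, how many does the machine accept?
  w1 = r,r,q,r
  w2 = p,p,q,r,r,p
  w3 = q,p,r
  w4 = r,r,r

2

w1: Trace: s2 -r-> s0 -r-> s2 -q-> s1 -r-> s0  → end s0, accepted
w2: Trace: s2 -p-> s1 -p-> s3 -q-> s3 -r-> s3 -r-> s3 -p-> s3  → end s3, rejected
w3: Trace: s2 -q-> s1 -p-> s3 -r-> s3  → end s3, rejected
w4: Trace: s2 -r-> s0 -r-> s2 -r-> s0  → end s0, accepted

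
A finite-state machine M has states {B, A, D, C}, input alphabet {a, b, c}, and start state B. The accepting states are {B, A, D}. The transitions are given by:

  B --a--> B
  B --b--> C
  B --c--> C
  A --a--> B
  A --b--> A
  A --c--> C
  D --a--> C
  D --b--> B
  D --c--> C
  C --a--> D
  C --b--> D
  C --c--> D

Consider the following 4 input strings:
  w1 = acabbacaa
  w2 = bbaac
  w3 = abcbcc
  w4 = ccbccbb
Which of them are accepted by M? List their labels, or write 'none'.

w3

w1:
  start at B
  read 'a': B → B
  read 'c': B → C
  read 'a': C → D
  read 'b': D → B
  read 'b': B → C
  read 'a': C → D
  read 'c': D → C
  read 'a': C → D
  read 'a': D → C
  end C, rejected
w2:
  start at B
  read 'b': B → C
  read 'b': C → D
  read 'a': D → C
  read 'a': C → D
  read 'c': D → C
  end C, rejected
w3:
  start at B
  read 'a': B → B
  read 'b': B → C
  read 'c': C → D
  read 'b': D → B
  read 'c': B → C
  read 'c': C → D
  end D, accepted
w4:
  start at B
  read 'c': B → C
  read 'c': C → D
  read 'b': D → B
  read 'c': B → C
  read 'c': C → D
  read 'b': D → B
  read 'b': B → C
  end C, rejected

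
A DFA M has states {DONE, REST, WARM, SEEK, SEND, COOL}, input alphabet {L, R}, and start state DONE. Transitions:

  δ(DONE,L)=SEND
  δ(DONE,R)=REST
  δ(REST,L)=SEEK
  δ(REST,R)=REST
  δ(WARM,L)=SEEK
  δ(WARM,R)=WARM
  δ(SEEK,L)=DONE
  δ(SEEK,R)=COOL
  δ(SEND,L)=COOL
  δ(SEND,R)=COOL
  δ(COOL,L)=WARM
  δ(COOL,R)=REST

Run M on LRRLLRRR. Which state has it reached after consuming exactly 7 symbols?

REST

Trace: DONE -L-> SEND -R-> COOL -R-> REST -L-> SEEK -L-> DONE -R-> REST -R-> REST
After 7 symbols: REST.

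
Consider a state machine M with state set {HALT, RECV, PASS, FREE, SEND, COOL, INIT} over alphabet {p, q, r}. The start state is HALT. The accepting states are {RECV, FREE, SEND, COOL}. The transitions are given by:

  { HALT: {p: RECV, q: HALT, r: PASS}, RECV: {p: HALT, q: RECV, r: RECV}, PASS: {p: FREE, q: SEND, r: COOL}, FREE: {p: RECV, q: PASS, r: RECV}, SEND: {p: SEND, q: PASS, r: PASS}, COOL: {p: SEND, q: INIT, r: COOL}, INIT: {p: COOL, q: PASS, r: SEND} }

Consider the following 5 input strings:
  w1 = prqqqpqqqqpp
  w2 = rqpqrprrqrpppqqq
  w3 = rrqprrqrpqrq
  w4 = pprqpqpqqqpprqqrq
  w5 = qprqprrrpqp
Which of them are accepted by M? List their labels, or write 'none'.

w1: Trace: HALT -p-> RECV -r-> RECV -q-> RECV -q-> RECV -q-> RECV -p-> HALT -q-> HALT -q-> HALT -q-> HALT -q-> HALT -p-> RECV -p-> HALT  → end HALT, rejected
w2: Trace: HALT -r-> PASS -q-> SEND -p-> SEND -q-> PASS -r-> COOL -p-> SEND -r-> PASS -r-> COOL -q-> INIT -r-> SEND -p-> SEND -p-> SEND -p-> SEND -q-> PASS -q-> SEND -q-> PASS  → end PASS, rejected
w3: Trace: HALT -r-> PASS -r-> COOL -q-> INIT -p-> COOL -r-> COOL -r-> COOL -q-> INIT -r-> SEND -p-> SEND -q-> PASS -r-> COOL -q-> INIT  → end INIT, rejected
w4: Trace: HALT -p-> RECV -p-> HALT -r-> PASS -q-> SEND -p-> SEND -q-> PASS -p-> FREE -q-> PASS -q-> SEND -q-> PASS -p-> FREE -p-> RECV -r-> RECV -q-> RECV -q-> RECV -r-> RECV -q-> RECV  → end RECV, accepted
w5: Trace: HALT -q-> HALT -p-> RECV -r-> RECV -q-> RECV -p-> HALT -r-> PASS -r-> COOL -r-> COOL -p-> SEND -q-> PASS -p-> FREE  → end FREE, accepted

w4, w5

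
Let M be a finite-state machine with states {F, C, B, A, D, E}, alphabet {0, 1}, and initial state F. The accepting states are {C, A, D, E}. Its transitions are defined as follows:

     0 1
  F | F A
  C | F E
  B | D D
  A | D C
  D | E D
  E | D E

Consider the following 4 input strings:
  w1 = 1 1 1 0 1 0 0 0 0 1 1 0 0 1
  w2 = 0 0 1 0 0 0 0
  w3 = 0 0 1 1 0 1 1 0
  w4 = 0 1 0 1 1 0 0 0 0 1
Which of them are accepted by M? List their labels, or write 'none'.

w1:
  start at F
  read '1': F → A
  read '1': A → C
  read '1': C → E
  read '0': E → D
  read '1': D → D
  read '0': D → E
  read '0': E → D
  read '0': D → E
  read '0': E → D
  read '1': D → D
  read '1': D → D
  read '0': D → E
  read '0': E → D
  read '1': D → D
  end D, accepted
w2:
  start at F
  read '0': F → F
  read '0': F → F
  read '1': F → A
  read '0': A → D
  read '0': D → E
  read '0': E → D
  read '0': D → E
  end E, accepted
w3:
  start at F
  read '0': F → F
  read '0': F → F
  read '1': F → A
  read '1': A → C
  read '0': C → F
  read '1': F → A
  read '1': A → C
  read '0': C → F
  end F, rejected
w4:
  start at F
  read '0': F → F
  read '1': F → A
  read '0': A → D
  read '1': D → D
  read '1': D → D
  read '0': D → E
  read '0': E → D
  read '0': D → E
  read '0': E → D
  read '1': D → D
  end D, accepted

w1, w2, w4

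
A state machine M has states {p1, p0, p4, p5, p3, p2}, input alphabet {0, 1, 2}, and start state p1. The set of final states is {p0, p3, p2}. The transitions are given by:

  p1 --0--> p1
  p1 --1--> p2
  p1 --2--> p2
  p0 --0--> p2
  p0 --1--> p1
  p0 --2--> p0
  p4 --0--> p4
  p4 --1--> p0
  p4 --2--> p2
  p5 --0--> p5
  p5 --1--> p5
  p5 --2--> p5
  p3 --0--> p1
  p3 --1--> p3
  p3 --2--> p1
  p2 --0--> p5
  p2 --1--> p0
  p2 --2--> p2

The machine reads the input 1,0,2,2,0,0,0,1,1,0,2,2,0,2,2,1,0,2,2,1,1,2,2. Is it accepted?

No

Trace: p1 -1-> p2 -0-> p5 -2-> p5 -2-> p5 -0-> p5 -0-> p5 -0-> p5 -1-> p5 -1-> p5 -0-> p5 -2-> p5 -2-> p5 -0-> p5 -2-> p5 -2-> p5 -1-> p5 -0-> p5 -2-> p5 -2-> p5 -1-> p5 -1-> p5 -2-> p5 -2-> p5
End state p5 is not accepting.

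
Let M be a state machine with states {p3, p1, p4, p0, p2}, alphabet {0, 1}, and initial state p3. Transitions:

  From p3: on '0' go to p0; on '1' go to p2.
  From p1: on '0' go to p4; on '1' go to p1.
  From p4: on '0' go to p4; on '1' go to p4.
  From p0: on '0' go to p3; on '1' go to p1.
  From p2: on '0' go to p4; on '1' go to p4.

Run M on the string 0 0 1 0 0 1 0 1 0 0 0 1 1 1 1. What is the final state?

p3 → p0 → p3 → p2 → p4 → p4 → p4 → p4 → p4 → p4 → p4 → p4 → p4 → p4 → p4 → p4

p4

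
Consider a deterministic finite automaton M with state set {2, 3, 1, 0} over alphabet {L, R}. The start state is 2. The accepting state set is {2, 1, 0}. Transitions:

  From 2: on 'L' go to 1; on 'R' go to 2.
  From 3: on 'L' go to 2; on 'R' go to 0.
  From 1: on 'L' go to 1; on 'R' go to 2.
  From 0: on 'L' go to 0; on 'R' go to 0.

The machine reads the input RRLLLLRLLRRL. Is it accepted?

2 → 2 → 2 → 1 → 1 → 1 → 1 → 2 → 1 → 1 → 2 → 2 → 1
End state 1 is accepting.

Yes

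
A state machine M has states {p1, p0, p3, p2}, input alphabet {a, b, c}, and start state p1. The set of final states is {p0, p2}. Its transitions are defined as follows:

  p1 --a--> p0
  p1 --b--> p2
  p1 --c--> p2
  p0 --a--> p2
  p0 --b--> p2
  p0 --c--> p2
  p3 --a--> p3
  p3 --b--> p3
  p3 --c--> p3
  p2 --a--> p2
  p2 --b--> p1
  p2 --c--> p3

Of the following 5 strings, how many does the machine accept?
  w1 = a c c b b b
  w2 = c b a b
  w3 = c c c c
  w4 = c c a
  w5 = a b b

1

w1:
  start at p1
  read 'a': p1 → p0
  read 'c': p0 → p2
  read 'c': p2 → p3
  read 'b': p3 → p3
  read 'b': p3 → p3
  read 'b': p3 → p3
  end p3, rejected
w2:
  start at p1
  read 'c': p1 → p2
  read 'b': p2 → p1
  read 'a': p1 → p0
  read 'b': p0 → p2
  end p2, accepted
w3:
  start at p1
  read 'c': p1 → p2
  read 'c': p2 → p3
  read 'c': p3 → p3
  read 'c': p3 → p3
  end p3, rejected
w4:
  start at p1
  read 'c': p1 → p2
  read 'c': p2 → p3
  read 'a': p3 → p3
  end p3, rejected
w5:
  start at p1
  read 'a': p1 → p0
  read 'b': p0 → p2
  read 'b': p2 → p1
  end p1, rejected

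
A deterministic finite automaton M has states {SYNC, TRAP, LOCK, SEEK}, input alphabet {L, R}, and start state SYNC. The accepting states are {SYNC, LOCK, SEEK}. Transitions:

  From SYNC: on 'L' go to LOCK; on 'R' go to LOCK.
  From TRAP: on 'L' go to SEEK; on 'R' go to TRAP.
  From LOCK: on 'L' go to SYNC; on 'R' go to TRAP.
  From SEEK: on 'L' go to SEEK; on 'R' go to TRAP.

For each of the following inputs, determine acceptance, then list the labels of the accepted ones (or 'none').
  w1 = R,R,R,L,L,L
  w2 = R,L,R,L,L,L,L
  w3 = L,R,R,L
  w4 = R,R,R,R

w1: SYNC → LOCK → TRAP → TRAP → SEEK → SEEK → SEEK  → end SEEK, accepted
w2: SYNC → LOCK → SYNC → LOCK → SYNC → LOCK → SYNC → LOCK  → end LOCK, accepted
w3: SYNC → LOCK → TRAP → TRAP → SEEK  → end SEEK, accepted
w4: SYNC → LOCK → TRAP → TRAP → TRAP  → end TRAP, rejected

w1, w2, w3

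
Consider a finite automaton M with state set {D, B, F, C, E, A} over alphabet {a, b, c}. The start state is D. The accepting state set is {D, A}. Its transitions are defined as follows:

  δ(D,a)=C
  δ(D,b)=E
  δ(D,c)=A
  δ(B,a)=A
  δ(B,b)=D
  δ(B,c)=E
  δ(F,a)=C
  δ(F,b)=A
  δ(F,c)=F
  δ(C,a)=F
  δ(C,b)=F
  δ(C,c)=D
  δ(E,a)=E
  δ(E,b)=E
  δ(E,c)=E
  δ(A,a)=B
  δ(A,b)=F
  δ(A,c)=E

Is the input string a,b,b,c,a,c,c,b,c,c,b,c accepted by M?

D → C → F → A → E → E → E → E → E → E → E → E → E
End state E is not accepting.

No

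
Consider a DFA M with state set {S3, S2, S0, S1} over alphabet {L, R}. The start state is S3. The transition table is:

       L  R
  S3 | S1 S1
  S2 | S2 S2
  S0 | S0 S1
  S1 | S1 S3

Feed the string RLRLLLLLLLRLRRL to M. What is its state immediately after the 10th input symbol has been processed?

S3 → S1 → S1 → S3 → S1 → S1 → S1 → S1 → S1 → S1 → S1
After 10 symbols: S1.

S1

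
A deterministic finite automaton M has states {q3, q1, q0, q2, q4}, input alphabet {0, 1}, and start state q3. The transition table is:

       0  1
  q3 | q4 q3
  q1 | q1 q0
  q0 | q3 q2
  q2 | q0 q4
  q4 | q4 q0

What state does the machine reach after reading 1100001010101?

Trace: q3 -1-> q3 -1-> q3 -0-> q4 -0-> q4 -0-> q4 -0-> q4 -1-> q0 -0-> q3 -1-> q3 -0-> q4 -1-> q0 -0-> q3 -1-> q3

q3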